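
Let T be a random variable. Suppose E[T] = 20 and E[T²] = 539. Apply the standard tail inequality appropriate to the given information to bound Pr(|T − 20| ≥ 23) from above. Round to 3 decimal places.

The first two moments determine the variance, so Chebyshev's inequality is the sharpest standard bound available.
Var(T) = E[T²] − (E[T])² = 539 − 400 = 139.
Chebyshev's inequality: Pr(|T − μ| ≥ t) ≤ Var(T)/t² = 139/529 = 0.2628.

0.263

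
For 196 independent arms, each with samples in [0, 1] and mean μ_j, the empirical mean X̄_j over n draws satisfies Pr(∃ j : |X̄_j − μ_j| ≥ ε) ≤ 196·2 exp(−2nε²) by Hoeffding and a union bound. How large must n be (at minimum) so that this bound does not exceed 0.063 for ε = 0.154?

185

Need 2·196·exp(−2nε²) ≤ 0.063, i.e. exp(−2nε²) ≤ 0.063/392.
So 2nε² ≥ ln(392/0.063) = 8.735882.
Hence n ≥ 8.735882/(2·0.154²) = 184.177.
The smallest integer n is 185.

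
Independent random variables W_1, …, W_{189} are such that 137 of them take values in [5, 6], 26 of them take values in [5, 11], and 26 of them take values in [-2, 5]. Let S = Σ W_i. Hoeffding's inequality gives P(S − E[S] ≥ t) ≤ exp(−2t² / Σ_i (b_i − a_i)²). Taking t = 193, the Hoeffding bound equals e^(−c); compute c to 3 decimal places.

31.742

Σ(b_i − a_i)² = 137·1² + 26·6² + 26·7² = 2347.
c = 2t² / 2347 = 2·193² / 2347 = 31.7418.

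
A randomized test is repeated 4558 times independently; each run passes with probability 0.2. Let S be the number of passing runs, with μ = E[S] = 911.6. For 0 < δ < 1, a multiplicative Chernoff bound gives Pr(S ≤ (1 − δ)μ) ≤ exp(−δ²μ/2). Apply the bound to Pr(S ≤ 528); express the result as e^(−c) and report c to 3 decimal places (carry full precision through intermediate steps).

80.709

Write 528 = (1 − δ)μ, so δ = 1 − 528/911.6 = 0.4207986…
Then the exponent is δ²μ/2 = (μ − 528)²/(2μ) = 80.709171.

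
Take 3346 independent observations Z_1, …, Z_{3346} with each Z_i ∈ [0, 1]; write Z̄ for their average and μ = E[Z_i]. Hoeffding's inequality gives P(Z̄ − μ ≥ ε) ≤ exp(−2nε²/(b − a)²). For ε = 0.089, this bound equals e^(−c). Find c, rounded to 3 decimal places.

53.007

c = 2nε²/(b − a)² = 2·3346·0.089² / 1² = 53.0073.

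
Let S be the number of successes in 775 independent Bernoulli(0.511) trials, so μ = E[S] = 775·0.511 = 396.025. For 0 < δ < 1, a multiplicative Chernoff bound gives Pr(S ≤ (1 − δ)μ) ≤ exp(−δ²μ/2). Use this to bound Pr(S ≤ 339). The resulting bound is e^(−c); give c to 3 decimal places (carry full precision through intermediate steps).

4.106

Write 339 = (1 − δ)μ, so δ = 1 − 339/396.025 = 0.1439934…
Then the exponent is δ²μ/2 = (μ − 339)²/(2μ) = 4.105613.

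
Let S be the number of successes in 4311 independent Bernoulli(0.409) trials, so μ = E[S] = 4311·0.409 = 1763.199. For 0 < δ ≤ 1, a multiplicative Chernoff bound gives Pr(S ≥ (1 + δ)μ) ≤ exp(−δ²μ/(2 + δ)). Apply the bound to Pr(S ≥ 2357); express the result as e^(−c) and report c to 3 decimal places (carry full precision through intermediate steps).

Write 2357 = (1 + δ)μ, so δ = 2357/1763.199 − 1 = 0.3367748…
Then the exponent is δ²μ/(2 + δ) = (2357 − μ)² / (μ·(2 + δ)) = 85.578300.

85.578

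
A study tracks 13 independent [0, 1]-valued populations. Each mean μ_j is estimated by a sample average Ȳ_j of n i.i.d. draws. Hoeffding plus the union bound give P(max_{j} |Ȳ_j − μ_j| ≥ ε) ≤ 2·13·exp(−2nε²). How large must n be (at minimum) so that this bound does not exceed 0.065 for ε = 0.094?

340

Need 2·13·exp(−2nε²) ≤ 0.065, i.e. exp(−2nε²) ≤ 0.065/26.
So 2nε² ≥ ln(26/0.065) = 5.991465.
Hence n ≥ 5.991465/(2·0.094²) = 339.037.
The smallest integer n is 340.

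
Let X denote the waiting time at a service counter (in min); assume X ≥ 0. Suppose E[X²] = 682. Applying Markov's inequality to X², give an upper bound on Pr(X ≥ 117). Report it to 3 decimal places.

0.050

Since X ≥ 0, the event {X ≥ 117} is the same as {X² ≥ 13689}.
Markov's inequality applied to X² gives Pr(X² ≥ 13689) ≤ E[X²]/13689 = 682/13689 = 0.0498.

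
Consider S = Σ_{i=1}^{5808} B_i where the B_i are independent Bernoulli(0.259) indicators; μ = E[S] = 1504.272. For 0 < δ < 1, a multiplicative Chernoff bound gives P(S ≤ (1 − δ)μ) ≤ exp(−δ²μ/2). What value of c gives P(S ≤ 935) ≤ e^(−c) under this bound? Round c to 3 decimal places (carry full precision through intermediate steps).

Write 935 = (1 − δ)μ, so δ = 1 − 935/1504.272 = 0.3784369…
Then the exponent is δ²μ/2 = (μ − 935)²/(2μ) = 107.716759.

107.717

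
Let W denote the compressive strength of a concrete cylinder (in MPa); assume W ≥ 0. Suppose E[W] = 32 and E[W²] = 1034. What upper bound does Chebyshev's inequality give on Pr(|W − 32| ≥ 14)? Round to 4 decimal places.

0.0510

Var(W) = E[W²] − (E[W])² = 1034 − 1024 = 10.
Chebyshev's inequality: Pr(|W − μ| ≥ t) ≤ Var(W)/t² = 10/196 = 0.0510.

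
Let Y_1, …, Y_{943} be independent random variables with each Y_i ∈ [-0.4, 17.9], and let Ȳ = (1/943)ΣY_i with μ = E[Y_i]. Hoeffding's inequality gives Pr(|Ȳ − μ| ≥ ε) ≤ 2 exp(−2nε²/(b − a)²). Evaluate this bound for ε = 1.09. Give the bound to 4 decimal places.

Exponent: 2nε²/(b − a)² = 2·943·1.09² / 18.3² = 6.69102.
Bound = 2·exp(−6.69102) = 0.00248.

0.0025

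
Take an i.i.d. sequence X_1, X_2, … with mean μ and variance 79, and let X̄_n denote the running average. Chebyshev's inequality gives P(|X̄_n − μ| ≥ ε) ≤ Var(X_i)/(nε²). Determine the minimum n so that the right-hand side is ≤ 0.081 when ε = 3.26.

Require 79/(n·3.26²) ≤ 0.081, i.e. n ≥ 79/(0.081·3.26²) = 91.771.
The smallest integer n is 92.

92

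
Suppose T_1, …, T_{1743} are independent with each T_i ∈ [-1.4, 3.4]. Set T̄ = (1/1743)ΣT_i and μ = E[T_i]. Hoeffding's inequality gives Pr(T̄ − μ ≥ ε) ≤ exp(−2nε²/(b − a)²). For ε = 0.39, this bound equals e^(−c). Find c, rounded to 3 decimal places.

c = 2nε²/(b − a)² = 2·1743·0.39² / 4.8² = 23.0130.

23.013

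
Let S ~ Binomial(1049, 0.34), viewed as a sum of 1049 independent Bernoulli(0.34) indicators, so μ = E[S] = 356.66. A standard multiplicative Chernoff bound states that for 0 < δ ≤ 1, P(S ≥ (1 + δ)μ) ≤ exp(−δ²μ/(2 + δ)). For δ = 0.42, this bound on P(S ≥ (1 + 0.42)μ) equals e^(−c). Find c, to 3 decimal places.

c = δ²μ/(2 + δ) = 0.42²·356.66/(2 + 0.42) = 25.9979.

25.998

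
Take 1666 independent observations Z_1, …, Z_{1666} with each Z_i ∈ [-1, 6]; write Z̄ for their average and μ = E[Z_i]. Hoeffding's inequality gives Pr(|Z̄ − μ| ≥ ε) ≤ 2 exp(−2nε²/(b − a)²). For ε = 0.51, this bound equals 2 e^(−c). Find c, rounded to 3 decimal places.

c = 2nε²/(b − a)² = 2·1666·0.51² / 7² = 17.6868.

17.687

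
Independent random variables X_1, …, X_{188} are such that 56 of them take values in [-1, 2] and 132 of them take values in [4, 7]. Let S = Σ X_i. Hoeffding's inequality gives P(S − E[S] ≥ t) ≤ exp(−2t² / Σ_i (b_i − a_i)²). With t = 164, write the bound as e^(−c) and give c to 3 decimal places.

31.792

Σ(b_i − a_i)² = 56·3² + 132·3² = 1692.
c = 2t² / 1692 = 2·164² / 1692 = 31.7920.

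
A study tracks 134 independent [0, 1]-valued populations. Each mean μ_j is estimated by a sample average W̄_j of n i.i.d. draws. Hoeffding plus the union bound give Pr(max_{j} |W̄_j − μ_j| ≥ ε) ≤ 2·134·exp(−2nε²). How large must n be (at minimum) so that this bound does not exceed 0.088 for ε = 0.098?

418

Need 2·134·exp(−2nε²) ≤ 0.088, i.e. exp(−2nε²) ≤ 0.088/268.
So 2nε² ≥ ln(268/0.088) = 8.021405.
Hence n ≥ 8.021405/(2·0.098²) = 417.608.
The smallest integer n is 418.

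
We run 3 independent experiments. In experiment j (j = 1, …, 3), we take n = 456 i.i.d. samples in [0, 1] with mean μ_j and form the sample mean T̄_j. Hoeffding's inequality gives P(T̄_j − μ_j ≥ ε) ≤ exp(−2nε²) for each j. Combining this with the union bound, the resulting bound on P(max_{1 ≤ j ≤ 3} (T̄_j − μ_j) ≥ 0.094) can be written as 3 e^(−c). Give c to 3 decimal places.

8.058

Union bound over the 3 events: P(max_{1 ≤ j ≤ 3} (T̄_j − μ_j) ≥ 0.094) ≤ 3·exp(−2nε²) = 3 exp(−2·456·0.094²).
So c = 2·456·0.094² = 8.0584.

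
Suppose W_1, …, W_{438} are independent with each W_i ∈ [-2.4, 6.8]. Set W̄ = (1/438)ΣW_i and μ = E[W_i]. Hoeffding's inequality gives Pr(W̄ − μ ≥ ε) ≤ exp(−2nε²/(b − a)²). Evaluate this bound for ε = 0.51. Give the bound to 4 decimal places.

0.0677

Exponent: 2nε²/(b − a)² = 2·438·0.51² / 9.2² = 2.69196.
Bound = exp(−2.69196) = 0.06775.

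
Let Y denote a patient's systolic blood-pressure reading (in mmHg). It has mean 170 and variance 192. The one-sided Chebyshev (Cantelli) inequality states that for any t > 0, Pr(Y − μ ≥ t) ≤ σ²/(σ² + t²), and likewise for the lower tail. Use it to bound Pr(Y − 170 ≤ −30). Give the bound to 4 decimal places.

Here σ² = 192 and t = 30, so σ² + t² = 1092.
Cantelli's bound: 192/1092 = 0.1758.

0.1758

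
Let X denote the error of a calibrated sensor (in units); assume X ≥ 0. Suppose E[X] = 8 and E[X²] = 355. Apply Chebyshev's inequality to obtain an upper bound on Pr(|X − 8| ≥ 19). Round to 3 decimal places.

Var(X) = E[X²] − (E[X])² = 355 − 64 = 291.
Chebyshev's inequality: Pr(|X − μ| ≥ t) ≤ Var(X)/t² = 291/361 = 0.8061.

0.806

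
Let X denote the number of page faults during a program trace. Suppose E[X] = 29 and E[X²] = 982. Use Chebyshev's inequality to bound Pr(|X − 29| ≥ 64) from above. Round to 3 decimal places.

Var(X) = E[X²] − (E[X])² = 982 − 841 = 141.
Chebyshev's inequality: Pr(|X − μ| ≥ t) ≤ Var(X)/t² = 141/4096 = 0.0344.

0.034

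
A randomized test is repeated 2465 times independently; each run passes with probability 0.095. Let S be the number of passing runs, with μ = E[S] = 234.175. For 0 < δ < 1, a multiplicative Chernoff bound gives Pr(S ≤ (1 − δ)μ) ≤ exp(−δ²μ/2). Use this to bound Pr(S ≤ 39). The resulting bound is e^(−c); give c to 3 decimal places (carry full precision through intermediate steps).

81.335

Write 39 = (1 − δ)μ, so δ = 1 − 39/234.175 = 0.8334579…
Then the exponent is δ²μ/2 = (μ − 39)²/(2μ) = 81.335071.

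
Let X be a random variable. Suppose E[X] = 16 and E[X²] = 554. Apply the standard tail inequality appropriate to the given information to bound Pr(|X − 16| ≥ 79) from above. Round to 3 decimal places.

The first two moments determine the variance, so Chebyshev's inequality is the sharpest standard bound available.
Var(X) = E[X²] − (E[X])² = 554 − 256 = 298.
Chebyshev's inequality: Pr(|X − μ| ≥ t) ≤ Var(X)/t² = 298/6241 = 0.0477.

0.048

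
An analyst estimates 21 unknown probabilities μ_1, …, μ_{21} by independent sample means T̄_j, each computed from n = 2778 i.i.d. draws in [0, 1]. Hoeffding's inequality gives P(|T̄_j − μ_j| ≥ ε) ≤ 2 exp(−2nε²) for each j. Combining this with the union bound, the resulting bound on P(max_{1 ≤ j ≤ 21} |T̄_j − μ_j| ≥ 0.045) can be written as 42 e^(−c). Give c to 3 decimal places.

Union bound over the 21 events: P(max_{1 ≤ j ≤ 21} |T̄_j − μ_j| ≥ 0.045) ≤ 21·2·exp(−2nε²) = 42 exp(−2·2778·0.045²).
So c = 2·2778·0.045² = 11.2509.

11.251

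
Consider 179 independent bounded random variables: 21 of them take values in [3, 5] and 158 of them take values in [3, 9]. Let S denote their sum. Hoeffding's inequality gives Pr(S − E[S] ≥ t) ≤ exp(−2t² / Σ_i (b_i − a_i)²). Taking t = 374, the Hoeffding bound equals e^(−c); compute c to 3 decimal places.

Σ(b_i − a_i)² = 21·2² + 158·6² = 5772.
c = 2t² / 5772 = 2·374² / 5772 = 48.4671.

48.467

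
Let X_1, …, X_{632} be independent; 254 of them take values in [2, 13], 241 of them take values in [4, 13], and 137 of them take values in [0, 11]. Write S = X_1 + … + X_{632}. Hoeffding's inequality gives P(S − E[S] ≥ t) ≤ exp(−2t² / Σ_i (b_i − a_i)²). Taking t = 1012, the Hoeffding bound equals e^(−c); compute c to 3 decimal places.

Σ(b_i − a_i)² = 254·11² + 241·9² + 137·11² = 66832.
c = 2t² / 66832 = 2·1012² / 66832 = 30.6483.

30.648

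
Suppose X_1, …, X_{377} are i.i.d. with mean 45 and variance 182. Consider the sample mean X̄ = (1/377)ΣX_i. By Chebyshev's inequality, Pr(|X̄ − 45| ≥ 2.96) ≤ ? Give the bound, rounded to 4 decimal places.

Var(X̄) = Var(X_i)/n = 182/377 = 0.48276.
Chebyshev: Pr(|X̄ − 45| ≥ 2.96) ≤ Var(X̄)/(2.96)² = 182/(377·2.96²) = 0.0551.

0.0551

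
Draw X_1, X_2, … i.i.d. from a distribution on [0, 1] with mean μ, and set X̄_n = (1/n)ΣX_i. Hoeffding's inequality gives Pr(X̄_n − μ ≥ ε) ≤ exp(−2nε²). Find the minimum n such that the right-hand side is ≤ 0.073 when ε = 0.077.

221

Require exp(−2nε²) ≤ 0.073, i.e. 2nε² ≥ ln(1/0.073) = 2.617296.
So n ≥ 2.617296 / (2·0.077²) = 220.720.
The smallest integer n is 221.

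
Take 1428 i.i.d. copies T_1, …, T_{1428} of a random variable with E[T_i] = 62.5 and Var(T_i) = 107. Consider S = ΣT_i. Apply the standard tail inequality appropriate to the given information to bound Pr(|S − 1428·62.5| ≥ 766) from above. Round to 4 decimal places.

0.2604

With mean and variance of each term known, Chebyshev's inequality bounds the deviation of the sum (or sample mean).
Var(S) = n·Var(T_i) = 1428·107 = 152796.
Chebyshev: Pr(|S − 1428·62.5| ≥ 766) ≤ Var(S)/766² = 152796/586756 = 0.2604.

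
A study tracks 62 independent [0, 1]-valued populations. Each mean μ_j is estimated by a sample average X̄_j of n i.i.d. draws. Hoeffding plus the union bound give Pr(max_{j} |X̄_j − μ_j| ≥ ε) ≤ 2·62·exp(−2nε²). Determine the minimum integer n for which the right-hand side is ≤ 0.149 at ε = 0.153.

144

Need 2·62·exp(−2nε²) ≤ 0.149, i.e. exp(−2nε²) ≤ 0.149/124.
So 2nε² ≥ ln(124/0.149) = 6.724091.
Hence n ≥ 6.724091/(2·0.153²) = 143.622.
The smallest integer n is 144.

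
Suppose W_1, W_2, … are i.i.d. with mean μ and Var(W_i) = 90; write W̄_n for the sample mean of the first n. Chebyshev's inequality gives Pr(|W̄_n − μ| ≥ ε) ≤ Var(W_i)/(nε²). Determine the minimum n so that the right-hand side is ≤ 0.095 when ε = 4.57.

Require 90/(n·4.57²) ≤ 0.095, i.e. n ≥ 90/(0.095·4.57²) = 45.361.
The smallest integer n is 46.

46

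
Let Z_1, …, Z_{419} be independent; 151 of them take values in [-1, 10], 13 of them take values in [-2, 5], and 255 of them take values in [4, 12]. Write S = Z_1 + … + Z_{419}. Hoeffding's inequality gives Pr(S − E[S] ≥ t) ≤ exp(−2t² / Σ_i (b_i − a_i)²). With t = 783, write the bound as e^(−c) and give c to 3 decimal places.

34.807

Σ(b_i − a_i)² = 151·11² + 13·7² + 255·8² = 35228.
c = 2t² / 35228 = 2·783² / 35228 = 34.8069.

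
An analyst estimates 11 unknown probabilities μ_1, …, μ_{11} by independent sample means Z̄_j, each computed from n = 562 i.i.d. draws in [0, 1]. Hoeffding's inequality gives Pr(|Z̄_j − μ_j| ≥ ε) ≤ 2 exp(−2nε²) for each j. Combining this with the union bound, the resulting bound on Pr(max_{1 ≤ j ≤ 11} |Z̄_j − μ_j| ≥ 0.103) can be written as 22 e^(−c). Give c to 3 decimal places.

11.925

Union bound over the 11 events: Pr(max_{1 ≤ j ≤ 11} |Z̄_j − μ_j| ≥ 0.103) ≤ 11·2·exp(−2nε²) = 22 exp(−2·562·0.103²).
So c = 2·562·0.103² = 11.9245.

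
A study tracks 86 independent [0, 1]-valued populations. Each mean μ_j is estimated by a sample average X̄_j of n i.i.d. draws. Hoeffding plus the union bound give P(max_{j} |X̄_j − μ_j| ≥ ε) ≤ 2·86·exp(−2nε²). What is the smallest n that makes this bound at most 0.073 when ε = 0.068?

Need 2·86·exp(−2nε²) ≤ 0.073, i.e. exp(−2nε²) ≤ 0.073/172.
So 2nε² ≥ ln(172/0.073) = 7.764790.
Hence n ≥ 7.764790/(2·0.068²) = 839.618.
The smallest integer n is 840.

840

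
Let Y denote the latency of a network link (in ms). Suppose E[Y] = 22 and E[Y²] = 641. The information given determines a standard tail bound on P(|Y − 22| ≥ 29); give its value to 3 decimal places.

The first two moments determine the variance, so Chebyshev's inequality is the sharpest standard bound available.
Var(Y) = E[Y²] − (E[Y])² = 641 − 484 = 157.
Chebyshev's inequality: P(|Y − μ| ≥ t) ≤ Var(Y)/t² = 157/841 = 0.1867.

0.187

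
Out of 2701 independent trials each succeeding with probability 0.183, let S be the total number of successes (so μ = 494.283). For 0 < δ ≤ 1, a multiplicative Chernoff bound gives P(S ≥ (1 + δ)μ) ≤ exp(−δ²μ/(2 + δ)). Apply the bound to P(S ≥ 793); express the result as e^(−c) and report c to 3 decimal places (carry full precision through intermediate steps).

Write 793 = (1 + δ)μ, so δ = 793/494.283 − 1 = 0.6043441…
Then the exponent is δ²μ/(2 + δ) = (793 − μ)² / (μ·(2 + δ)) = 69.317971.

69.318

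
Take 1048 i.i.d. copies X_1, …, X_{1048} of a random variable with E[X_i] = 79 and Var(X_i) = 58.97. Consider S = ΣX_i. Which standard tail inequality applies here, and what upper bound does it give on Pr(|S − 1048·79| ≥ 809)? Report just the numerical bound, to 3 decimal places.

With mean and variance of each term known, Chebyshev's inequality bounds the deviation of the sum (or sample mean).
Var(S) = n·Var(X_i) = 1048·58.97 = 61800.56.
Chebyshev: Pr(|S − 1048·79| ≥ 809) ≤ Var(S)/809² = 61800.56/654481 = 0.0944.

0.094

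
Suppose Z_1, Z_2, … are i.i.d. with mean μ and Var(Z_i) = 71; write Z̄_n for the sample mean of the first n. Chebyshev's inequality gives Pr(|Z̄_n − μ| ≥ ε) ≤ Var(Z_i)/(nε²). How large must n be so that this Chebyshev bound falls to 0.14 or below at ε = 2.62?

74

Require 71/(n·2.62²) ≤ 0.14, i.e. n ≥ 71/(0.14·2.62²) = 73.880.
The smallest integer n is 74.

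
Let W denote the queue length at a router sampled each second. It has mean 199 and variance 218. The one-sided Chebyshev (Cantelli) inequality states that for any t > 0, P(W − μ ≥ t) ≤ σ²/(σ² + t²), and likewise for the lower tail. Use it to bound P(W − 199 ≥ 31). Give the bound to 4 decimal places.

Here σ² = 218 and t = 31, so σ² + t² = 1179.
Cantelli's bound: 218/1179 = 0.1849.

0.1849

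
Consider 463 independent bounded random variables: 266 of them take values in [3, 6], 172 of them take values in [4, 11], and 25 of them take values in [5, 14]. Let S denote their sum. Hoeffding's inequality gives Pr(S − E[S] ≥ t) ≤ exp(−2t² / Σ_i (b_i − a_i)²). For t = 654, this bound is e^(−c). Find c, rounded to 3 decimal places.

Σ(b_i − a_i)² = 266·3² + 172·7² + 25·9² = 12847.
c = 2t² / 12847 = 2·654² / 12847 = 66.5861.

66.586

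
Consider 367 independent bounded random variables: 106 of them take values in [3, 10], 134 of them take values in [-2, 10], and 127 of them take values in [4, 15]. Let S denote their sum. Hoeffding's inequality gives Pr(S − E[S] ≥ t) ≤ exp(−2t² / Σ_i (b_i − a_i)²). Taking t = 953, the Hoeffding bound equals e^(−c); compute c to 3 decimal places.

Σ(b_i − a_i)² = 106·7² + 134·12² + 127·11² = 39857.
c = 2t² / 39857 = 2·953² / 39857 = 45.5734.

45.573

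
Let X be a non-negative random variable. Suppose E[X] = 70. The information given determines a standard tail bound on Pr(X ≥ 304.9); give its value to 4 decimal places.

Only the mean of a non-negative variable is known, so Markov's inequality is the applicable tail bound.
Markov's inequality: for a non-negative random variable, Pr(X ≥ a) ≤ E[X]/a.
Here E[X] = 70 and a = 304.9, so the bound is 70/304.9 = 0.2296.

0.2296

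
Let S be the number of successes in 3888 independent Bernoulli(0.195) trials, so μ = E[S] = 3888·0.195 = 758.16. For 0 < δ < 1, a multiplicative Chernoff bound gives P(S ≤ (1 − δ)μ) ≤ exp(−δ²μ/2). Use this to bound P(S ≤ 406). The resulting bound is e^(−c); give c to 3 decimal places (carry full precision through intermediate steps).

Write 406 = (1 − δ)μ, so δ = 1 − 406/758.16 = 0.464493…
Then the exponent is δ²μ/2 = (μ − 406)²/(2μ) = 81.787924.

81.788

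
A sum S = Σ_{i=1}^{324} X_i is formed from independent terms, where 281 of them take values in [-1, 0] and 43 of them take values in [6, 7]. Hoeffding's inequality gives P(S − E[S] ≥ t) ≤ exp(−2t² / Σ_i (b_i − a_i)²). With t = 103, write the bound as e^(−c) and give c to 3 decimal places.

Σ(b_i − a_i)² = 281·1² + 43·1² = 324.
c = 2t² / 324 = 2·103² / 324 = 65.4877.

65.488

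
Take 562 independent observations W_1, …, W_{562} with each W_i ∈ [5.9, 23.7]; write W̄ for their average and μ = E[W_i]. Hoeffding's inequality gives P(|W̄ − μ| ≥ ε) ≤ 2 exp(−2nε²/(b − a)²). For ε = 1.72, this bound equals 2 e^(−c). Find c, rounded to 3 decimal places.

c = 2nε²/(b − a)² = 2·562·1.72² / 17.8² = 10.4950.

10.495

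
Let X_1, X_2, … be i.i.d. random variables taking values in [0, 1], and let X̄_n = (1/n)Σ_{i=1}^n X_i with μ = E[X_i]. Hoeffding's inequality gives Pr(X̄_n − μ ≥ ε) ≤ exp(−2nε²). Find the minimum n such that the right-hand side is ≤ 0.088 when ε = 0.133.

69

Require exp(−2nε²) ≤ 0.088, i.e. 2nε² ≥ ln(1/0.088) = 2.430418.
So n ≥ 2.430418 / (2·0.133²) = 68.699.
The smallest integer n is 69.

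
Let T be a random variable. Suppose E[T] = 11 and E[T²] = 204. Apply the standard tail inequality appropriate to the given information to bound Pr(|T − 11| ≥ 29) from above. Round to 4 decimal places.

0.0987

The first two moments determine the variance, so Chebyshev's inequality is the sharpest standard bound available.
Var(T) = E[T²] − (E[T])² = 204 − 121 = 83.
Chebyshev's inequality: Pr(|T − μ| ≥ t) ≤ Var(T)/t² = 83/841 = 0.0987.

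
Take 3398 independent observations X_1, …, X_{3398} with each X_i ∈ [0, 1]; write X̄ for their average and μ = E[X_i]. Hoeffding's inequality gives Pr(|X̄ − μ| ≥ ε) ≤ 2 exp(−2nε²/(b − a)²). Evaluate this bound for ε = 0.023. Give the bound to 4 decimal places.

Exponent: 2nε²/(b − a)² = 2·3398·0.023² / 1² = 3.59508.
Bound = 2·exp(−3.59508) = 0.05492.

0.0549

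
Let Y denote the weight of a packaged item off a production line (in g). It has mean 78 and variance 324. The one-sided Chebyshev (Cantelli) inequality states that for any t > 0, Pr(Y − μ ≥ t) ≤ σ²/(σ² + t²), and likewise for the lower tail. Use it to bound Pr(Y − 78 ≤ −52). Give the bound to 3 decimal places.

0.107

Here σ² = 324 and t = 52, so σ² + t² = 3028.
Cantelli's bound: 324/3028 = 0.1070.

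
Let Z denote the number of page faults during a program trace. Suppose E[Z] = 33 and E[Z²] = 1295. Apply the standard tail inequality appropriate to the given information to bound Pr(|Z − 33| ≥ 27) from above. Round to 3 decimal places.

The first two moments determine the variance, so Chebyshev's inequality is the sharpest standard bound available.
Var(Z) = E[Z²] − (E[Z])² = 1295 − 1089 = 206.
Chebyshev's inequality: Pr(|Z − μ| ≥ t) ≤ Var(Z)/t² = 206/729 = 0.2826.

0.283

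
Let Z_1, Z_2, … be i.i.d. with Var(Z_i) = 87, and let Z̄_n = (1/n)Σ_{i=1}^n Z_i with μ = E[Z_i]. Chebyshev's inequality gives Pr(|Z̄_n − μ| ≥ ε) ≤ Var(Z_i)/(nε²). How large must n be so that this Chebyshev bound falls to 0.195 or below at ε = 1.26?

282

Require 87/(n·1.26²) ≤ 0.195, i.e. n ≥ 87/(0.195·1.26²) = 281.024.
The smallest integer n is 282.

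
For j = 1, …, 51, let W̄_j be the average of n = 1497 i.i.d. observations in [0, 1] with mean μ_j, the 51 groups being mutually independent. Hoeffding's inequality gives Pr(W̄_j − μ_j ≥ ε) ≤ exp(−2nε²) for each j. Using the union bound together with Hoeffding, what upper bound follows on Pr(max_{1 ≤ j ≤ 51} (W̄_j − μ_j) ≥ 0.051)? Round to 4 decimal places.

0.0212

Per-experiment Hoeffding bound: exp(−2·1497·0.051²) = exp(−7.78739) = 0.00041493.
Union bound over 51 events: 51·0.00041493 = 0.02116.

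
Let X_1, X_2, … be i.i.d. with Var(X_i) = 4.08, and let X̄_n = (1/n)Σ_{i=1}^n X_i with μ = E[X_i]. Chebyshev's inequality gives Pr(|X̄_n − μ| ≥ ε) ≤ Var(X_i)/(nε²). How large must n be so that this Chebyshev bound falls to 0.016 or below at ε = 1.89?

72

Require 4.08/(n·1.89²) ≤ 0.016, i.e. n ≥ 4.08/(0.016·1.89²) = 71.387.
The smallest integer n is 72.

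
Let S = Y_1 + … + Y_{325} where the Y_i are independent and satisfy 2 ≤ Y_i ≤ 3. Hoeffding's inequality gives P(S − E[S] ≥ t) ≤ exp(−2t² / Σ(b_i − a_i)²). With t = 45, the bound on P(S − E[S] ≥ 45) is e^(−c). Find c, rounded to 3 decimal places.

Σ(b_i − a_i)² = 325·(1)² = 325.
c = 2t²/325 = 2·45²/325 = 12.4615.

12.462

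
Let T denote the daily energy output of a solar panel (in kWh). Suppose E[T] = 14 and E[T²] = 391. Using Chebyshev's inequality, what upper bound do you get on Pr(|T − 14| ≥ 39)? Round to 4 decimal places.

Var(T) = E[T²] − (E[T])² = 391 − 196 = 195.
Chebyshev's inequality: Pr(|T − μ| ≥ t) ≤ Var(T)/t² = 195/1521 = 0.1282.

0.1282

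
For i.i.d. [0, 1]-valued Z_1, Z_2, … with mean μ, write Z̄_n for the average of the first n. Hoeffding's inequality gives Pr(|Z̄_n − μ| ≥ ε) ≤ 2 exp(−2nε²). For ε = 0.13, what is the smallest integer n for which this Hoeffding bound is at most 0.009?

160

Require 2·exp(−2nε²) ≤ 0.009, i.e. 2nε² ≥ ln(2/0.009) = 5.403678.
So n ≥ 5.403678 / (2·0.13²) = 159.872.
The smallest integer n is 160.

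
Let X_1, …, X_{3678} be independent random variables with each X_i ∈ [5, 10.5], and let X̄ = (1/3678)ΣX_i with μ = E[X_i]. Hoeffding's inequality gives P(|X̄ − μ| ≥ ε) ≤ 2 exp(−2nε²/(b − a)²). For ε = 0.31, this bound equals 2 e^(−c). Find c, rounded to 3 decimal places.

23.369

c = 2nε²/(b − a)² = 2·3678·0.31² / 5.5² = 23.3690.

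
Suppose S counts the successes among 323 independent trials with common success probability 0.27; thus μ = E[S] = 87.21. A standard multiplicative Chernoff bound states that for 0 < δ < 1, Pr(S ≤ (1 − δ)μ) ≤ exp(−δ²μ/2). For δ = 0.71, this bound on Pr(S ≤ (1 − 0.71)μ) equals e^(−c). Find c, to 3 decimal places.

c = δ²μ/2 = 0.71²·87.21/2 = 21.9813.

21.981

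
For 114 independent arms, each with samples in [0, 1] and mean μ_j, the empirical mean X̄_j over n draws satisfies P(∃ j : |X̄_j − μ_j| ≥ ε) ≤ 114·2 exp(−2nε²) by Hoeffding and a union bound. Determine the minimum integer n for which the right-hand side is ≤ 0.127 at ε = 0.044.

Need 2·114·exp(−2nε²) ≤ 0.127, i.e. exp(−2nε²) ≤ 0.127/228.
So 2nε² ≥ ln(228/0.127) = 7.492914.
Hence n ≥ 7.492914/(2·0.044²) = 1935.153.
The smallest integer n is 1936.

1936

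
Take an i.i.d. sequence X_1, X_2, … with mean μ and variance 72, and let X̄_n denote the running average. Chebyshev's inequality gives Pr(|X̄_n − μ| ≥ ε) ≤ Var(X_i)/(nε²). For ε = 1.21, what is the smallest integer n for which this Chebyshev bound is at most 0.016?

3074

Require 72/(n·1.21²) ≤ 0.016, i.e. n ≥ 72/(0.016·1.21²) = 3073.561.
The smallest integer n is 3074.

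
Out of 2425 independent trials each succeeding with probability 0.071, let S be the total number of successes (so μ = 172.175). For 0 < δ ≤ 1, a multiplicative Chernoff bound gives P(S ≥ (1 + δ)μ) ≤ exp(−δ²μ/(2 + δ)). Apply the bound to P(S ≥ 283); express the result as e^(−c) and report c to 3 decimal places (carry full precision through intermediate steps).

Write 283 = (1 + δ)μ, so δ = 283/172.175 − 1 = 0.6436765…
Then the exponent is δ²μ/(2 + δ) = (283 − μ)² / (μ·(2 + δ)) = 26.983425.

26.983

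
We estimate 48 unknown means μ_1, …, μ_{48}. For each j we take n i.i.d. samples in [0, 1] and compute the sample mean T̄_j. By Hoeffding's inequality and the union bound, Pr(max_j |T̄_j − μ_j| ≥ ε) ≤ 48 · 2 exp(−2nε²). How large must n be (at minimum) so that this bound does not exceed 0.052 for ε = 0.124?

Need 2·48·exp(−2nε²) ≤ 0.052, i.e. exp(−2nε²) ≤ 0.052/96.
So 2nε² ≥ ln(96/0.052) = 7.520860.
Hence n ≥ 7.520860/(2·0.124²) = 244.565.
The smallest integer n is 245.

245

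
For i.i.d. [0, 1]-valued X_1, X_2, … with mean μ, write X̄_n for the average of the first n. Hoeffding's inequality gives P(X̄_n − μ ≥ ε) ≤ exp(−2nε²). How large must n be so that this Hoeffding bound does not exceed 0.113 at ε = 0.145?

52

Require exp(−2nε²) ≤ 0.113, i.e. 2nε² ≥ ln(1/0.113) = 2.180367.
So n ≥ 2.180367 / (2·0.145²) = 51.852.
The smallest integer n is 52.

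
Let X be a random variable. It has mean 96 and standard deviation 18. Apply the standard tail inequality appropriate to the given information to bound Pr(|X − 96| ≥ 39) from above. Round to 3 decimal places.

0.213

Mean and variance are known, so Chebyshev's inequality applies.
Chebyshev: Pr(|X − μ| ≥ t) ≤ Var(X)/t².
Var(X) = σ² = 18² = 324.
Bound = 324 / 1521 = 0.2130.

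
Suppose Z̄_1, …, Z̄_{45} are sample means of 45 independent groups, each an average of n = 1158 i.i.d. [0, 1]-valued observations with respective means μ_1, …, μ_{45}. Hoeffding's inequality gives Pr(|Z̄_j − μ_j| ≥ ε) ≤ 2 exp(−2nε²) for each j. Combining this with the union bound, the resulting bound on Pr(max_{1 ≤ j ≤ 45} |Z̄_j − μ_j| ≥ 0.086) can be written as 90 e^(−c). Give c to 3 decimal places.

17.129

Union bound over the 45 events: Pr(max_{1 ≤ j ≤ 45} |Z̄_j − μ_j| ≥ 0.086) ≤ 45·2·exp(−2nε²) = 90 exp(−2·1158·0.086²).
So c = 2·1158·0.086² = 17.1291.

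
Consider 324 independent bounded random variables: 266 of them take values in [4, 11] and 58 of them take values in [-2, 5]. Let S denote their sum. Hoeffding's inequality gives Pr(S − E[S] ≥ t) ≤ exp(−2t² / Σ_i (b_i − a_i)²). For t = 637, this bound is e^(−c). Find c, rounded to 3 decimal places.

51.117

Σ(b_i − a_i)² = 266·7² + 58·7² = 15876.
c = 2t² / 15876 = 2·637² / 15876 = 51.1173.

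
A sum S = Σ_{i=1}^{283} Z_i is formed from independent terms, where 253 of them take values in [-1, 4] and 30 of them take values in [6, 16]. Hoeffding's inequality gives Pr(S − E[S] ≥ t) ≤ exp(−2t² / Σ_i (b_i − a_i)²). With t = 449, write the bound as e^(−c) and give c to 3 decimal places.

43.239

Σ(b_i − a_i)² = 253·5² + 30·10² = 9325.
c = 2t² / 9325 = 2·449² / 9325 = 43.2388.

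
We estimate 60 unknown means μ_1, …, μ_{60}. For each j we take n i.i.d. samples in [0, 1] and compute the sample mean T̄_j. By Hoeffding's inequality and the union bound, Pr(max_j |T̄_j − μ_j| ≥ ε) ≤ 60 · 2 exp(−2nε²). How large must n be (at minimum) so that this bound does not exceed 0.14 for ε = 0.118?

243

Need 2·60·exp(−2nε²) ≤ 0.14, i.e. exp(−2nε²) ≤ 0.14/120.
So 2nε² ≥ ln(120/0.14) = 6.753605.
Hence n ≥ 6.753605/(2·0.118²) = 242.517.
The smallest integer n is 243.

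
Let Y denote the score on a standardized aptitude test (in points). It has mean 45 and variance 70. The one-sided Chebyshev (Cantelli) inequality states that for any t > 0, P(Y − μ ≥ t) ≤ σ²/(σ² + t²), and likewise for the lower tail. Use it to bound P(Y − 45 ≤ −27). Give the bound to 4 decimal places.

0.0876

Here σ² = 70 and t = 27, so σ² + t² = 799.
Cantelli's bound: 70/799 = 0.0876.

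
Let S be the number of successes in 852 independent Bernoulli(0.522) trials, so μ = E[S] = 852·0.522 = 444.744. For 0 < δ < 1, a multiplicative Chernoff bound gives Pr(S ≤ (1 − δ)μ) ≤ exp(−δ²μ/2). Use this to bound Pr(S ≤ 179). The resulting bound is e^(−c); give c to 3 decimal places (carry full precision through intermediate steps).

79.394

Write 179 = (1 − δ)μ, so δ = 1 − 179/444.744 = 0.5975213…
Then the exponent is δ²μ/2 = (μ − 179)²/(2μ) = 79.393846.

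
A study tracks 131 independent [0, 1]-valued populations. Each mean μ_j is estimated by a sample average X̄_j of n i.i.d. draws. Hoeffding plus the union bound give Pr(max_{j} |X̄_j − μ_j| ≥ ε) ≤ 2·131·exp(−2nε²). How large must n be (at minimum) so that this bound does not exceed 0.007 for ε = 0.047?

Need 2·131·exp(−2nε²) ≤ 0.007, i.e. exp(−2nε²) ≤ 0.007/262.
So 2nε² ≥ ln(262/0.007) = 10.530190.
Hence n ≥ 10.530190/(2·0.047²) = 2383.474.
The smallest integer n is 2384.

2384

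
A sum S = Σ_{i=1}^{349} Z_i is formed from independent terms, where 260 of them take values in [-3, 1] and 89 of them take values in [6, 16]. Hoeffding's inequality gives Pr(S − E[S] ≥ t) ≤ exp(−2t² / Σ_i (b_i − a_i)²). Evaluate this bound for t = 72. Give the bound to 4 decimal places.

0.4521

Σ(b_i − a_i)² = 260·4² + 89·10² = 13060.
Exponent = 2·72² / 13060 = 0.79387.
Bound = exp(−0.79387) = 0.45209.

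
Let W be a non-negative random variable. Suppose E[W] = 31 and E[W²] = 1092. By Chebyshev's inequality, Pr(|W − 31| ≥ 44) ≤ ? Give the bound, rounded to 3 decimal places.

0.068

Var(W) = E[W²] − (E[W])² = 1092 − 961 = 131.
Chebyshev's inequality: Pr(|W − μ| ≥ t) ≤ Var(W)/t² = 131/1936 = 0.0677.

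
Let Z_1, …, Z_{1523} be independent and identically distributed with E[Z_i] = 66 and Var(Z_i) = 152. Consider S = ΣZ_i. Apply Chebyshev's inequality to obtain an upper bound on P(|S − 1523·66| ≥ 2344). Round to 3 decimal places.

0.042

Var(S) = n·Var(Z_i) = 1523·152 = 231496.
Chebyshev: P(|S − 1523·66| ≥ 2344) ≤ Var(S)/2344² = 231496/5494336 = 0.0421.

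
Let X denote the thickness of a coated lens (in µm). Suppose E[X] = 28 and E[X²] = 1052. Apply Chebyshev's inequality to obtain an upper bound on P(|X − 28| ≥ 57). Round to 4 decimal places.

Var(X) = E[X²] − (E[X])² = 1052 − 784 = 268.
Chebyshev's inequality: P(|X − μ| ≥ t) ≤ Var(X)/t² = 268/3249 = 0.0825.

0.0825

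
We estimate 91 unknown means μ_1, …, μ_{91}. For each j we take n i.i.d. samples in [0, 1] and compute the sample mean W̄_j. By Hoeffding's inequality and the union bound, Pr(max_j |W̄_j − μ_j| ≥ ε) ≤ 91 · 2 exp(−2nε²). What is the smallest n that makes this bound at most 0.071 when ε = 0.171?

135

Need 2·91·exp(−2nε²) ≤ 0.071, i.e. exp(−2nε²) ≤ 0.071/182.
So 2nε² ≥ ln(182/0.071) = 7.849082.
Hence n ≥ 7.849082/(2·0.171²) = 134.214.
The smallest integer n is 135.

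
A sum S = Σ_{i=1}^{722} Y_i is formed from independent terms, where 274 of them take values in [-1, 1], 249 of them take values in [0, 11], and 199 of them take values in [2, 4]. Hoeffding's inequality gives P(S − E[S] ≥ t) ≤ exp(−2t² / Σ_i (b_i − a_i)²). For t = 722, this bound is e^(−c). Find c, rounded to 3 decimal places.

Σ(b_i − a_i)² = 274·2² + 249·11² + 199·2² = 32021.
c = 2t² / 32021 = 2·722² / 32021 = 32.5589.

32.559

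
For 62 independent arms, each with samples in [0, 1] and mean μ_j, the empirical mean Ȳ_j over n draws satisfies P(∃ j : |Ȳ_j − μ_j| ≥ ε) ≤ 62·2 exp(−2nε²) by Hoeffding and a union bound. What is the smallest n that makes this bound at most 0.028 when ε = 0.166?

153

Need 2·62·exp(−2nε²) ≤ 0.028, i.e. exp(−2nε²) ≤ 0.028/124.
So 2nε² ≥ ln(124/0.028) = 8.395832.
Hence n ≥ 8.395832/(2·0.166²) = 152.341.
The smallest integer n is 153.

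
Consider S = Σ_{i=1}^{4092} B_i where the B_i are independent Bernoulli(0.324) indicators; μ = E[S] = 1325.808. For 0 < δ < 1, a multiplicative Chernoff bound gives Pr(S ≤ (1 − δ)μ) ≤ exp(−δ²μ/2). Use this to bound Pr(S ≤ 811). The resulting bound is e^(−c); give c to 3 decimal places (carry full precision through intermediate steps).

Write 811 = (1 − δ)μ, so δ = 1 − 811/1325.808 = 0.3882976…
Then the exponent is δ²μ/2 = (μ − 811)²/(2μ) = 99.949343.

99.949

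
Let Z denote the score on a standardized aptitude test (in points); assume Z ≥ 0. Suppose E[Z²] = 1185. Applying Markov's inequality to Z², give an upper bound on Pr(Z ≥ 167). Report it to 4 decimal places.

0.0425

Since Z ≥ 0, the event {Z ≥ 167} is the same as {Z² ≥ 27889}.
Markov's inequality applied to Z² gives Pr(Z² ≥ 27889) ≤ E[Z²]/27889 = 1185/27889 = 0.0425.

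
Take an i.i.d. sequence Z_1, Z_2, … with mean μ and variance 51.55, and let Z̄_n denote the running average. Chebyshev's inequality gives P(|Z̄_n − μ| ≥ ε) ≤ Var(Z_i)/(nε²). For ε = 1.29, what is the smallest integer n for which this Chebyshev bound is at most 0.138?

225

Require 51.55/(n·1.29²) ≤ 0.138, i.e. n ≥ 51.55/(0.138·1.29²) = 224.476.
The smallest integer n is 225.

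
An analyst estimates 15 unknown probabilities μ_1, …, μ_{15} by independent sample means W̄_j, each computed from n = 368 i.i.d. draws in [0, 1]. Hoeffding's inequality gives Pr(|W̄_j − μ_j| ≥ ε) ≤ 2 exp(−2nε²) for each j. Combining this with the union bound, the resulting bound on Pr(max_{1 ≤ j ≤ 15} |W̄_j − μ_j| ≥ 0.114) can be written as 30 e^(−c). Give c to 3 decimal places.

9.565

Union bound over the 15 events: Pr(max_{1 ≤ j ≤ 15} |W̄_j − μ_j| ≥ 0.114) ≤ 15·2·exp(−2nε²) = 30 exp(−2·368·0.114²).
So c = 2·368·0.114² = 9.5651.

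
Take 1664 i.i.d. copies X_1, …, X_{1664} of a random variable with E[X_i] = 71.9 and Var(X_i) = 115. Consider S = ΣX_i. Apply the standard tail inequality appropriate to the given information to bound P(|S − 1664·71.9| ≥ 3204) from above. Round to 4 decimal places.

With mean and variance of each term known, Chebyshev's inequality bounds the deviation of the sum (or sample mean).
Var(S) = n·Var(X_i) = 1664·115 = 191360.
Chebyshev: P(|S − 1664·71.9| ≥ 3204) ≤ Var(S)/3204² = 191360/10265616 = 0.0186.

0.0186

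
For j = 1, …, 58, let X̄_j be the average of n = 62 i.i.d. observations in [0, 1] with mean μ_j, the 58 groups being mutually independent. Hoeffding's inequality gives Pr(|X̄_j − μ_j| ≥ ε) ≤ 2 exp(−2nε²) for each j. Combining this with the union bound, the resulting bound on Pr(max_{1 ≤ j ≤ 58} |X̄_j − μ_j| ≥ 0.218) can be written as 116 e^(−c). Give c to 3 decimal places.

5.893

Union bound over the 58 events: Pr(max_{1 ≤ j ≤ 58} |X̄_j − μ_j| ≥ 0.218) ≤ 58·2·exp(−2nε²) = 116 exp(−2·62·0.218²).
So c = 2·62·0.218² = 5.8930.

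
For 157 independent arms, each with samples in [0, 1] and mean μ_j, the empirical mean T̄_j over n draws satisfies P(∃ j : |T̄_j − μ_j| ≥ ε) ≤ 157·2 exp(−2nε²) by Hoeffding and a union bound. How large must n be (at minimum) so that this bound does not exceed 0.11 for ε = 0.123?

Need 2·157·exp(−2nε²) ≤ 0.11, i.e. exp(−2nε²) ≤ 0.11/314.
So 2nε² ≥ ln(314/0.11) = 7.956668.
Hence n ≥ 7.956668/(2·0.123²) = 262.961.
The smallest integer n is 263.

263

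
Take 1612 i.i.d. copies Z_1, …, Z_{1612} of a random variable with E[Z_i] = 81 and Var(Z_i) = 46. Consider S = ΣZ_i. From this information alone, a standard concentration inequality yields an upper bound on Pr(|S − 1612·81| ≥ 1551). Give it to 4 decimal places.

With mean and variance of each term known, Chebyshev's inequality bounds the deviation of the sum (or sample mean).
Var(S) = n·Var(Z_i) = 1612·46 = 74152.
Chebyshev: Pr(|S − 1612·81| ≥ 1551) ≤ Var(S)/1551² = 74152/2405601 = 0.0308.

0.0308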